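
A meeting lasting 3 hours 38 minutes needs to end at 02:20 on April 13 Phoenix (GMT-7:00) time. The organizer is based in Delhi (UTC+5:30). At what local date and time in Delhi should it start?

11:12 on April 13

Target end time in UTC: 02:20 + 7:00 = 09:20 on Apr 13.
Subtract 3 hours and 38 minutes → start 05:42 UTC on Apr 13.
Delhi is UTC+5:30: 05:42 + 5:30 = 11:12 on Apr 13.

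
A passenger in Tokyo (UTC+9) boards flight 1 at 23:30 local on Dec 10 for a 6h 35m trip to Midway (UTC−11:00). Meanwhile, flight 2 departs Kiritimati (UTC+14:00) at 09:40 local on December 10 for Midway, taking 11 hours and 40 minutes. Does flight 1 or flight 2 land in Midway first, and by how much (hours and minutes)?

the second, by 13 hours 45 minutes

Flight 1 in UTC: 23:30 − 9:00 = 14:30 on Dec 10.
+6 hours and 35 minutes → arrive 21:05 UTC on Dec 10.
Flight 2 in UTC: 09:40 − 14:00 = 19:40 on Dec 9.
+11 hours 40 minutes → arrive 07:20 UTC on Dec 10.
Flight 2 lands earlier by 13 hours 45 minutes.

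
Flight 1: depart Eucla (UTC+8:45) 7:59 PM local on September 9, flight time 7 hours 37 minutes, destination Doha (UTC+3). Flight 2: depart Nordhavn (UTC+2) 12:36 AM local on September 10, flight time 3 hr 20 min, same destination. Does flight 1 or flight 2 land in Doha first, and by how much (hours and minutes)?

the first, by 7 hours 5 minutes

Flight 1 in UTC: 7:59 PM − 8:45 = 11:14 AM on Sep 9.
+7 hours 37 minutes → arrive 6:51 PM UTC on Sep 9.
Flight 2 in UTC: 12:36 AM − 2:00 = 10:36 PM on Sep 9.
+3 hours and 20 minutes → arrive 1:56 AM UTC on Sep 10.
Flight 1 lands earlier by 7 hours 5 minutes.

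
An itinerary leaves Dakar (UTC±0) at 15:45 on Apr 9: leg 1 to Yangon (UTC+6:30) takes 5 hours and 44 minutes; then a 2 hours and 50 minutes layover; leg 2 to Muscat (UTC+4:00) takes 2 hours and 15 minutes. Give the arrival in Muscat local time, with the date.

Dakar is at UTC+0, so departure is already 15:45 UTC on Apr 9.
Add 5 hours 44 minutes leg 1 → 21:29 UTC.
Add 2 hours 50 minutes layover in Yangon → 00:19 UTC (Apr 10).
Add 2 hours and 15 minutes leg 2 → 02:34 UTC.
Muscat is UTC+4:00, so local arrival = 02:34 + 4:00 = 06:34 on Apr 10.

06:34 on April 10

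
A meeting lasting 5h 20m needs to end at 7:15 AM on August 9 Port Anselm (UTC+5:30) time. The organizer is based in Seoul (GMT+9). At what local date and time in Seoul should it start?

5:25 AM on August 9

Target end time in UTC: 7:15 AM − 5:30 = 1:45 AM on Aug 9.
Subtract 5 hours and 20 minutes → start 8:25 PM UTC on Aug 8.
Seoul is UTC+9:00: 8:25 PM + 9:00 = 5:25 AM on Aug 9.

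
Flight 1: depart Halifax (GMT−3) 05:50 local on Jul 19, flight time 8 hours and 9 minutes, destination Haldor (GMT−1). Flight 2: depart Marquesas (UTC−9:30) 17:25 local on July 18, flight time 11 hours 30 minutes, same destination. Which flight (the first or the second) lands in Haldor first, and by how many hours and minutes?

Flight 1 in UTC: 05:50 + 3:00 = 08:50 on Jul 19.
+8 hours 9 minutes → arrive 16:59 UTC on Jul 19.
Flight 2 in UTC: 17:25 + 9:30 = 02:55 on Jul 19.
+11 hours and 30 minutes → arrive 14:25 UTC on Jul 19.
Flight 2 lands earlier by 2 hours 34 minutes.

the second, by 2 hours 34 minutes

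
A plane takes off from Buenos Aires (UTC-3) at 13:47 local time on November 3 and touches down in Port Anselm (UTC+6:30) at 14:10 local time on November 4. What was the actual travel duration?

14 hours 53 minutes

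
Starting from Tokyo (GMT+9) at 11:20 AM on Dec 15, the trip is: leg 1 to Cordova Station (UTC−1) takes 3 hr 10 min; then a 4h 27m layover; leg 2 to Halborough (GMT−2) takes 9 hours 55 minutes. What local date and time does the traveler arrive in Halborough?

Convert departure to UTC: 11:20 AM − 9:00 = 2:20 AM UTC on Dec 15.
Add 3 hours and 10 minutes leg 1 → 5:30 AM UTC.
Add 4 hours 27 minutes layover in Cordova Station → 9:57 AM UTC.
Add 9 hours and 55 minutes leg 2 → 7:52 PM UTC.
Halborough is UTC−2:00, so local arrival = 7:52 PM − 2:00 = 5:52 PM on Dec 15.

5:52 PM on December 15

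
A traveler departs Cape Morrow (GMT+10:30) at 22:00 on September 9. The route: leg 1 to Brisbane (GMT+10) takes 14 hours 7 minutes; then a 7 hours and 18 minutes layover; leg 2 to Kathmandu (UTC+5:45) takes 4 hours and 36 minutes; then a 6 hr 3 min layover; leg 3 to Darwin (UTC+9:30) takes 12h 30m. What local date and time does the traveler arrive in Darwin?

Convert departure to UTC: 22:00 − 10:30 = 11:30 UTC on Sep 9.
Add 14 hours 7 minutes leg 1 → 01:37 UTC (Sep 10).
Add 7 hours 18 minutes layover in Brisbane → 08:55 UTC.
Add 4 hours 36 minutes leg 2 → 13:31 UTC.
Add 6 hours and 3 minutes layover in Kathmandu → 19:34 UTC.
Add 12 hours and 30 minutes leg 3 → 08:04 UTC (Sep 11).
Darwin is UTC+9:30, so local arrival = 08:04 + 9:30 = 17:34 on Sep 11.

17:34 on September 11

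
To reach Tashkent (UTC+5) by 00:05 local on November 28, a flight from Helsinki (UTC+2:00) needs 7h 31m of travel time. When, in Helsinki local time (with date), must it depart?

Target arrival in UTC: 00:05 − 5:00 = 19:05 on Nov 27.
Subtract 7 hours 31 minutes → departure 11:34 UTC on Nov 27.
Helsinki is UTC+2:00: 11:34 + 2:00 = 13:34 on Nov 27.

13:34 on Nov 27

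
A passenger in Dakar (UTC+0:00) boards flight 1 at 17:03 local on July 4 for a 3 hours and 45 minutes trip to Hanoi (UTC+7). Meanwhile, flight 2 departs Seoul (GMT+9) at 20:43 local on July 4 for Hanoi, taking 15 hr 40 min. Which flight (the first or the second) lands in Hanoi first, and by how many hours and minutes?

Flight 1 departs at 17:03 UTC (Jul 4).
+3 hours 45 minutes → arrive 20:48 UTC on Jul 4.
Flight 2 in UTC: 20:43 − 9:00 = 11:43 on Jul 4.
+15 hours and 40 minutes → arrive 03:23 UTC on Jul 5.
Flight 1 lands earlier by 6 hours 35 minutes.

the first, by 6 hours 35 minutes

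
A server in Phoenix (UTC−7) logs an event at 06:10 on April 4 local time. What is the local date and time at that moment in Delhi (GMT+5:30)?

18:40 on April 4

In UTC: 06:10 + 7:00 = 13:10 on Apr 4.
Delhi is UTC+5:30: 13:10 + 5:30 = 18:40 on Apr 4.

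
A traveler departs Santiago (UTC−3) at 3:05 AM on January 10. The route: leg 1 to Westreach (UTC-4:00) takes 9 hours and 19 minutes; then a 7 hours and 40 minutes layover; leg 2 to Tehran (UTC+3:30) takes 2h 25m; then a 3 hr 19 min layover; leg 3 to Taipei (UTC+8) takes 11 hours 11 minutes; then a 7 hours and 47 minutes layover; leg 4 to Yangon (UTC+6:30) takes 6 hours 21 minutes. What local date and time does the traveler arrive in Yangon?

12:37 PM on January 12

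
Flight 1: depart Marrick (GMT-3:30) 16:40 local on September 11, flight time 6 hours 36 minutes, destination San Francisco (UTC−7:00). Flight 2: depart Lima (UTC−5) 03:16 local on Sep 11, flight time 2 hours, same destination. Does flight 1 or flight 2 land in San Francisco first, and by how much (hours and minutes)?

the second, by 16 hours 30 minutes

Flight 1 in UTC: 16:40 + 3:30 = 20:10 on Sep 11.
+6 hours 36 minutes → arrive 02:46 UTC on Sep 12.
Flight 2 in UTC: 03:16 + 5:00 = 08:16 on Sep 11.
+2 hours → arrive 10:16 UTC on Sep 11.
Flight 2 lands earlier by 16 hours 30 minutes.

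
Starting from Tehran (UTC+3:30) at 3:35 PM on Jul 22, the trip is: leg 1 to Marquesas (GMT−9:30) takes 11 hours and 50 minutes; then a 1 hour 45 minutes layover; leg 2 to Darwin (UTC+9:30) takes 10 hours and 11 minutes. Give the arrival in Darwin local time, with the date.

Convert departure to UTC: 3:35 PM − 3:30 = 12:05 PM UTC on Jul 22.
Add 11 hours and 50 minutes leg 1 → 11:55 PM UTC.
Add 1 hour and 45 minutes layover in Marquesas → 1:40 AM UTC (Jul 23).
Add 10 hours and 11 minutes leg 2 → 11:51 AM UTC.
Darwin is UTC+9:30, so local arrival = 11:51 AM + 9:30 = 9:21 PM on Jul 23.

9:21 PM on July 23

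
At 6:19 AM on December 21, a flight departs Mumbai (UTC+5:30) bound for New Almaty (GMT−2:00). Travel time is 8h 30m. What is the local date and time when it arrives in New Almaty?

Convert departure to UTC: 6:19 AM − 5:30 = 12:49 AM UTC on Dec 21.
Add 8 hours and 30 minutes travel time → 9:19 AM UTC.
New Almaty is UTC−2:00, so local arrival = 9:19 AM − 2:00 = 7:19 AM on Dec 21.

7:19 AM on Dec 21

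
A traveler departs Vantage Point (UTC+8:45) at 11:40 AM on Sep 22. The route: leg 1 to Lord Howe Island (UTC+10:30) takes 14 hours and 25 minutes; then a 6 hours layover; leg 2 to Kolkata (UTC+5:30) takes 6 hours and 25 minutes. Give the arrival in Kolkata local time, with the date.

Convert departure to UTC: 11:40 AM − 8:45 = 2:55 AM UTC on Sep 22.
Add 14 hours 25 minutes leg 1 → 5:20 PM UTC.
Add 6 hours layover in Lord Howe Island → 11:20 PM UTC.
Add 6 hours and 25 minutes leg 2 → 5:45 AM UTC (Sep 23).
Kolkata is UTC+5:30, so local arrival = 5:45 AM + 5:30 = 11:15 AM on Sep 23.

11:15 AM on Sep 23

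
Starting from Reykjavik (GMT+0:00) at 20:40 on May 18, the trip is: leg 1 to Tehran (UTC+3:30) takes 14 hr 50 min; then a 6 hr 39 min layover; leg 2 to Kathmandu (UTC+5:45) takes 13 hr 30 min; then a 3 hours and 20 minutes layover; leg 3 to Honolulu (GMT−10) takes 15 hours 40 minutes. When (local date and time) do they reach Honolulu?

Reykjavik is at UTC+0, so departure is already 20:40 UTC on May 18.
Add 14 hours and 50 minutes leg 1 → 11:30 UTC (May 19).
Add 6 hours and 39 minutes layover in Tehran → 18:09 UTC.
Add 13 hours and 30 minutes leg 2 → 07:39 UTC (May 20).
Add 3 hours and 20 minutes layover in Kathmandu → 10:59 UTC.
Add 15 hours 40 minutes leg 3 → 02:39 UTC (May 21).
Honolulu is UTC−10:00, so local arrival = 02:39 − 10:00 = 16:39 on May 20.

16:39 on May 20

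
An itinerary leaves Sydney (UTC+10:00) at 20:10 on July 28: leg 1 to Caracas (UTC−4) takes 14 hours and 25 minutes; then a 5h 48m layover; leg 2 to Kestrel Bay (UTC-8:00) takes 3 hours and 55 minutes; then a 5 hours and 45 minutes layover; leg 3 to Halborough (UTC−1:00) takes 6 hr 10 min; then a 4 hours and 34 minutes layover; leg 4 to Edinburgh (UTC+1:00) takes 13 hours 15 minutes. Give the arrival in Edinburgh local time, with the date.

Convert departure to UTC: 20:10 − 10:00 = 10:10 UTC on Jul 28.
Add 14 hours and 25 minutes leg 1 → 00:35 UTC (Jul 29).
Add 5 hours 48 minutes layover in Caracas → 06:23 UTC.
Add 3 hours 55 minutes leg 2 → 10:18 UTC.
Add 5 hours 45 minutes layover in Kestrel Bay → 16:03 UTC.
Add 6 hours 10 minutes leg 3 → 22:13 UTC.
Add 4 hours 34 minutes layover in Halborough → 02:47 UTC (Jul 30).
Add 13 hours and 15 minutes leg 4 → 16:02 UTC.
Edinburgh is UTC+1:00, so local arrival = 16:02 + 1:00 = 17:02 on Jul 30.

17:02 on Jul 30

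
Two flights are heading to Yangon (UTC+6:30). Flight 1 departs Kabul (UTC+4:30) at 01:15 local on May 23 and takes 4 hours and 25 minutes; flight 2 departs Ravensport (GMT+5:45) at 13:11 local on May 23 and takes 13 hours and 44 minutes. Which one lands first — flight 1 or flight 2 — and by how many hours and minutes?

the first, by 20 hours

Flight 1 in UTC: 01:15 − 4:30 = 20:45 on May 22.
+4 hours and 25 minutes → arrive 01:10 UTC on May 23.
Flight 2 in UTC: 13:11 − 5:45 = 07:26 on May 23.
+13 hours 44 minutes → arrive 21:10 UTC on May 23.
Flight 1 lands earlier by 20 hours.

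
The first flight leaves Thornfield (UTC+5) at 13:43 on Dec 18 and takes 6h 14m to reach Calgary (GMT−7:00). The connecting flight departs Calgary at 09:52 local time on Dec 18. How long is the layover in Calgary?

Convert departure to UTC: 13:43 − 5:00 = 08:43 UTC on Dec 18.
Add 6 hours 14 minutes flight time → 14:57 UTC.
Calgary is UTC−7:00, so local arrival = 14:57 − 7:00 = 07:57 on Dec 18.
Layover = 09:52 − 07:57 = 1 hour 55 minutes.

1 hour 55 minutes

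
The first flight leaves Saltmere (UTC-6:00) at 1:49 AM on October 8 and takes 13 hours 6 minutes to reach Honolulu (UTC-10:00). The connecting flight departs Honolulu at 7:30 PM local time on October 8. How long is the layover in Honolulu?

8 hours 35 minutes

Convert departure to UTC: 1:49 AM + 6:00 = 7:49 AM UTC on Oct 8.
Add 13 hours 6 minutes flight time → 8:55 PM UTC.
Honolulu is UTC−10:00, so local arrival = 8:55 PM − 10:00 = 10:55 AM on Oct 8.
Layover = 7:30 PM − 10:55 AM = 8 hours 35 minutes.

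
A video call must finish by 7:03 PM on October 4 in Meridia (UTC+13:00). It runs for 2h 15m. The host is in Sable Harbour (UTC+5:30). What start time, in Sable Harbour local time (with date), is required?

9:18 AM on Oct 4

Target end time in UTC: 7:03 PM − 13:00 = 6:03 AM on Oct 4.
Subtract 2 hours and 15 minutes → start 3:48 AM UTC on Oct 4.
Sable Harbour is UTC+5:30: 3:48 AM + 5:30 = 9:18 AM on Oct 4.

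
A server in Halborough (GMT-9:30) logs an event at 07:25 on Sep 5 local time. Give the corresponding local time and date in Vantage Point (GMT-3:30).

13:25 on September 5

Vantage Point is 6:00 ahead of Halborough.
Shift by the zone difference: 07:25 + 6:00 = 13:25 on Sep 5 in Vantage Point.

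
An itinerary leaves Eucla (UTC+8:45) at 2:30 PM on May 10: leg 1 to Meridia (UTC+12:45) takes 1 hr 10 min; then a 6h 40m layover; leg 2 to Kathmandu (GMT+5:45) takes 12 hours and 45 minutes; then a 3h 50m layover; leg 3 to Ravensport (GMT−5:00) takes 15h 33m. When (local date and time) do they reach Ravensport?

4:43 PM on May 11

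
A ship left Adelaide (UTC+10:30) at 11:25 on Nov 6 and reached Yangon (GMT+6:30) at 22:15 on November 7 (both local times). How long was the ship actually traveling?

Departure in UTC: 11:25 − 10:30 = 00:55 on Nov 6.
Arrival in UTC: 22:15 − 6:30 = 15:45 on Nov 7.
Elapsed = 15:45 − 00:55 (+1 day) = 38 hours 50 minutes.

38 hours 50 minutes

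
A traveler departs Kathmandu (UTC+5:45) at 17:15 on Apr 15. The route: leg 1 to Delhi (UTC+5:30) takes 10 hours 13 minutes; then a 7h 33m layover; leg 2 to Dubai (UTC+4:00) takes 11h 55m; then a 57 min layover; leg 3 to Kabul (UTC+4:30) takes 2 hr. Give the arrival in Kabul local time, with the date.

00:38 on April 17

Convert departure to UTC: 17:15 − 5:45 = 11:30 UTC on Apr 15.
Add 10 hours 13 minutes leg 1 → 21:43 UTC.
Add 7 hours and 33 minutes layover in Delhi → 05:16 UTC (Apr 16).
Add 11 hours and 55 minutes leg 2 → 17:11 UTC.
Add 57 minutes layover in Dubai → 18:08 UTC.
Add 2 hours leg 3 → 20:08 UTC.
Kabul is UTC+4:30, so local arrival = 20:08 + 4:30 = 00:38 on Apr 17.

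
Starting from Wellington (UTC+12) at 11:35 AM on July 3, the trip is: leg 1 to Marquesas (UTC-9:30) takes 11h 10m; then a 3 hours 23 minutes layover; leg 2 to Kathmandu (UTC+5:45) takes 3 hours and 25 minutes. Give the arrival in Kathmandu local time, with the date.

11:18 PM on July 3

Convert departure to UTC: 11:35 AM − 12:00 = 11:35 PM UTC on Jul 2.
Add 11 hours and 10 minutes leg 1 → 10:45 AM UTC (Jul 3).
Add 3 hours 23 minutes layover in Marquesas → 2:08 PM UTC.
Add 3 hours and 25 minutes leg 2 → 5:33 PM UTC.
Kathmandu is UTC+5:45, so local arrival = 5:33 PM + 5:45 = 11:18 PM on Jul 3.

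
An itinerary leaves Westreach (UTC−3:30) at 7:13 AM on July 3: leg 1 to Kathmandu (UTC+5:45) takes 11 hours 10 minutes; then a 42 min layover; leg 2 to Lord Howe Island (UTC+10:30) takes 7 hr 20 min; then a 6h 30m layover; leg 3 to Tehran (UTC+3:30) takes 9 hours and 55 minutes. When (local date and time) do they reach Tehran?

1:50 AM on Jul 5

Convert departure to UTC: 7:13 AM + 3:30 = 10:43 AM UTC on Jul 3.
Add 11 hours and 10 minutes leg 1 → 9:53 PM UTC.
Add 42 minutes layover in Kathmandu → 10:35 PM UTC.
Add 7 hours and 20 minutes leg 2 → 5:55 AM UTC (Jul 4).
Add 6 hours 30 minutes layover in Lord Howe Island → 12:25 PM UTC.
Add 9 hours 55 minutes leg 3 → 10:20 PM UTC.
Tehran is UTC+3:30, so local arrival = 10:20 PM + 3:30 = 1:50 AM on Jul 5.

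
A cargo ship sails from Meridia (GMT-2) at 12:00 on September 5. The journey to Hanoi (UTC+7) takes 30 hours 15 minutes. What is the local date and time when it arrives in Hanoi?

03:15 on September 7

Convert departure to UTC: 12:00 + 2:00 = 14:00 UTC on Sep 5.
Add 30 hours and 15 minutes travel time → 20:15 UTC (Sep 6).
Hanoi is UTC+7:00, so local arrival = 20:15 + 7:00 = 03:15 on Sep 7.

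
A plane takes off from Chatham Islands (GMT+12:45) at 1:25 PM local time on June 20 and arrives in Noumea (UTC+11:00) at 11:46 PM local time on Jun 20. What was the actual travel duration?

12 hours 6 minutes

Departure in UTC: 1:25 PM − 12:45 = 12:40 AM on Jun 20.
Arrival in UTC: 11:46 PM − 11:00 = 12:46 PM on Jun 20.
Elapsed = 12:46 PM − 12:40 AM = 12 hours 6 minutes.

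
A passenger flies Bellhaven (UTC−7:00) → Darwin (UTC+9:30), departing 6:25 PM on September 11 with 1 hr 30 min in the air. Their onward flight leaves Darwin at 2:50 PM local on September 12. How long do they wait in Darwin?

Convert departure to UTC: 6:25 PM + 7:00 = 1:25 AM UTC on Sep 12.
Add 1 hour 30 minutes flight time → 2:55 AM UTC.
Darwin is UTC+9:30, so local arrival = 2:55 AM + 9:30 = 12:25 PM on Sep 12.
Layover = 2:50 PM − 12:25 PM = 2 hours 25 minutes.

2 hours 25 minutes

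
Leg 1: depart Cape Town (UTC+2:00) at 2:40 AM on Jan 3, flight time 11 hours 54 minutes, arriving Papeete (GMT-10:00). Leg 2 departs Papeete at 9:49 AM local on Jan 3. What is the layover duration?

Convert departure to UTC: 2:40 AM − 2:00 = 12:40 AM UTC on Jan 3.
Add 11 hours and 54 minutes flight time → 12:34 PM UTC.
Papeete is UTC−10:00, so local arrival = 12:34 PM − 10:00 = 2:34 AM on Jan 3.
Layover = 9:49 AM − 2:34 AM = 7 hours 15 minutes.

7 hours 15 minutes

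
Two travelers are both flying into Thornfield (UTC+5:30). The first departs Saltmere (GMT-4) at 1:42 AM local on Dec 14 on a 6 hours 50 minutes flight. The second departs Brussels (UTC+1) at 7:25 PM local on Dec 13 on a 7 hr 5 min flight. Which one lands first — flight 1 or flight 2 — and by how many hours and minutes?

Flight 1 in UTC: 1:42 AM + 4:00 = 5:42 AM on Dec 14.
+6 hours 50 minutes → arrive 12:32 PM UTC on Dec 14.
Flight 2 in UTC: 7:25 PM − 1:00 = 6:25 PM on Dec 13.
+7 hours 5 minutes → arrive 1:30 AM UTC on Dec 14.
Flight 2 lands earlier by 11 hours 2 minutes.

the second, by 11 hours 2 minutes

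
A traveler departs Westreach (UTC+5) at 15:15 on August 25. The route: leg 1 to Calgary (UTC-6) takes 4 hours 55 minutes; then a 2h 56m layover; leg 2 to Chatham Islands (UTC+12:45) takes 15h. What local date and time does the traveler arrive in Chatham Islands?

21:51 on August 26

Convert departure to UTC: 15:15 − 5:00 = 10:15 UTC on Aug 25.
Add 4 hours and 55 minutes leg 1 → 15:10 UTC.
Add 2 hours and 56 minutes layover in Calgary → 18:06 UTC.
Add 15 hours leg 2 → 09:06 UTC (Aug 26).
Chatham Islands is UTC+12:45, so local arrival = 09:06 + 12:45 = 21:51 on Aug 26.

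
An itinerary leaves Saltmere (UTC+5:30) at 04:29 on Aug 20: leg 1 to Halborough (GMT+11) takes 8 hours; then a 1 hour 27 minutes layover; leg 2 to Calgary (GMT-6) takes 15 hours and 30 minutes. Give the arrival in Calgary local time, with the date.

Convert departure to UTC: 04:29 − 5:30 = 22:59 UTC on Aug 19.
Add 8 hours leg 1 → 06:59 UTC (Aug 20).
Add 1 hour and 27 minutes layover in Halborough → 08:26 UTC.
Add 15 hours and 30 minutes leg 2 → 23:56 UTC.
Calgary is UTC−6:00, so local arrival = 23:56 − 6:00 = 17:56 on Aug 20.

17:56 on August 20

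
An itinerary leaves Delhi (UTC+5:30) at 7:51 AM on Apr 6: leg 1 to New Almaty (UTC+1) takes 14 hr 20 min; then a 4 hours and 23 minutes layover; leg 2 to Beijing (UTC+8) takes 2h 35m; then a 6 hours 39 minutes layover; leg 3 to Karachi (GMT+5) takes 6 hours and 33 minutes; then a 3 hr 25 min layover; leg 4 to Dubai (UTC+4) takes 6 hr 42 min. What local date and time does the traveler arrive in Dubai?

Convert departure to UTC: 7:51 AM − 5:30 = 2:21 AM UTC on Apr 6.
Add 14 hours and 20 minutes leg 1 → 4:41 PM UTC.
Add 4 hours and 23 minutes layover in New Almaty → 9:04 PM UTC.
Add 2 hours and 35 minutes leg 2 → 11:39 PM UTC.
Add 6 hours 39 minutes layover in Beijing → 6:18 AM UTC (Apr 7).
Add 6 hours and 33 minutes leg 3 → 12:51 PM UTC.
Add 3 hours 25 minutes layover in Karachi → 4:16 PM UTC.
Add 6 hours and 42 minutes leg 4 → 10:58 PM UTC.
Dubai is UTC+4:00, so local arrival = 10:58 PM + 4:00 = 2:58 AM on Apr 8.

2:58 AM on Apr 8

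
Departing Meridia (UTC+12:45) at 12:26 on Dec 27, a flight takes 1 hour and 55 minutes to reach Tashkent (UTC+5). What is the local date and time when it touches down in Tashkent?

Convert departure to UTC: 12:26 − 12:45 = 23:41 UTC on Dec 26.
Add 1 hour 55 minutes travel time → 01:36 UTC (Dec 27).
Tashkent is UTC+5:00, so local arrival = 01:36 + 5:00 = 06:36 on Dec 27.

06:36 on Dec 27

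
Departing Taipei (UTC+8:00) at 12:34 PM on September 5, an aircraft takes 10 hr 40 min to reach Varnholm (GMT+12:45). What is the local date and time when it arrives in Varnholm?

3:59 AM on September 6

Varnholm is 4:45 ahead of Taipei.
After 10 hours 40 minutes it is 11:14 PM in Taipei.
Shift by the zone difference: 11:14 PM + 4:45 = 3:59 AM on Sep 6 in Varnholm.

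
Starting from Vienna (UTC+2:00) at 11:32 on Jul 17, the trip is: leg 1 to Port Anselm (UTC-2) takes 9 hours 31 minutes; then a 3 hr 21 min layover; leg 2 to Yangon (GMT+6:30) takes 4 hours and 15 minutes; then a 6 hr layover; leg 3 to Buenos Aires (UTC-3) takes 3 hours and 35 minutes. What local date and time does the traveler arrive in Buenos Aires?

Convert departure to UTC: 11:32 − 2:00 = 09:32 UTC on Jul 17.
Add 9 hours 31 minutes leg 1 → 19:03 UTC.
Add 3 hours 21 minutes layover in Port Anselm → 22:24 UTC.
Add 4 hours 15 minutes leg 2 → 02:39 UTC (Jul 18).
Add 6 hours layover in Yangon → 08:39 UTC.
Add 3 hours 35 minutes leg 3 → 12:14 UTC.
Buenos Aires is UTC−3:00, so local arrival = 12:14 − 3:00 = 09:14 on Jul 18.

09:14 on July 18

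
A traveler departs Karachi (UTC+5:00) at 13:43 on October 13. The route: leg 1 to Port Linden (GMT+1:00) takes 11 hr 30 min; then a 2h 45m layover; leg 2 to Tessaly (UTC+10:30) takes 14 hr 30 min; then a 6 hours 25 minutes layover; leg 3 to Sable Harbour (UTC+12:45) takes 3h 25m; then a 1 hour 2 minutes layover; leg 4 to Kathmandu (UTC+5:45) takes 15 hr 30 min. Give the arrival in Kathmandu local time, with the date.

21:35 on Oct 15

Convert departure to UTC: 13:43 − 5:00 = 08:43 UTC on Oct 13.
Add 11 hours and 30 minutes leg 1 → 20:13 UTC.
Add 2 hours 45 minutes layover in Port Linden → 22:58 UTC.
Add 14 hours 30 minutes leg 2 → 13:28 UTC (Oct 14).
Add 6 hours 25 minutes layover in Tessaly → 19:53 UTC.
Add 3 hours 25 minutes leg 3 → 23:18 UTC.
Add 1 hour and 2 minutes layover in Sable Harbour → 00:20 UTC (Oct 15).
Add 15 hours and 30 minutes leg 4 → 15:50 UTC.
Kathmandu is UTC+5:45, so local arrival = 15:50 + 5:45 = 21:35 on Oct 15.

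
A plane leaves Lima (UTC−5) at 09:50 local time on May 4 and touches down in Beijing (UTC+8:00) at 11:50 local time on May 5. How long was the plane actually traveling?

Beijing is 13:00 ahead of Lima.
Clock-face elapsed time (ignoring zones) is 26 hours.
Actual elapsed = 26 hours − 13:00 = 13 hours.

13 hours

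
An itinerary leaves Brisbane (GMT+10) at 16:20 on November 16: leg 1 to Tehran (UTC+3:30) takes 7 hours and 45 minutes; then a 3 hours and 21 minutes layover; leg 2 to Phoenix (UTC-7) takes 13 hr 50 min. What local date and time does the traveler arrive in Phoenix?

Convert departure to UTC: 16:20 − 10:00 = 06:20 UTC on Nov 16.
Add 7 hours and 45 minutes leg 1 → 14:05 UTC.
Add 3 hours and 21 minutes layover in Tehran → 17:26 UTC.
Add 13 hours and 50 minutes leg 2 → 07:16 UTC (Nov 17).
Phoenix is UTC−7:00, so local arrival = 07:16 − 7:00 = 00:16 on Nov 17.

00:16 on November 17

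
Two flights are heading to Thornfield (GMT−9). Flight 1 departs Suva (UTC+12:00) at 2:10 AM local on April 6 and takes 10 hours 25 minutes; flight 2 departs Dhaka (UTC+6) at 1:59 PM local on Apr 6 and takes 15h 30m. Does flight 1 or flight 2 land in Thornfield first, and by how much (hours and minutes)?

Flight 1 in UTC: 2:10 AM − 12:00 = 2:10 PM on Apr 5.
+10 hours and 25 minutes → arrive 12:35 AM UTC on Apr 6.
Flight 2 in UTC: 1:59 PM − 6:00 = 7:59 AM on Apr 6.
+15 hours 30 minutes → arrive 11:29 PM UTC on Apr 6.
Flight 1 lands earlier by 22 hours 54 minutes.

the first, by 22 hours 54 minutes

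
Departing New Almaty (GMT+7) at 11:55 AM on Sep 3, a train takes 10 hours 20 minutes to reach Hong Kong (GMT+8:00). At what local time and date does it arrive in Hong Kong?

Hong Kong is 1:00 ahead of New Almaty.
After 10 hours 20 minutes it is 10:15 PM in New Almaty.
Shift by the zone difference: 10:15 PM + 1:00 = 11:15 PM on Sep 3 in Hong Kong.

11:15 PM on September 3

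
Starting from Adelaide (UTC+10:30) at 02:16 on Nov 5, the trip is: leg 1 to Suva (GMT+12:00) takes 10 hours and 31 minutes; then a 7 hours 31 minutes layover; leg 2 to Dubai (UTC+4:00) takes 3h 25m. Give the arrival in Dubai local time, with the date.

17:13 on November 5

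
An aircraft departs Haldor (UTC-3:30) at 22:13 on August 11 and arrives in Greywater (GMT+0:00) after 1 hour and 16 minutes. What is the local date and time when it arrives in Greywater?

Convert departure to UTC: 22:13 + 3:30 = 01:43 UTC on Aug 12.
Add 1 hour and 16 minutes travel time → 02:59 UTC.
Greywater is UTC+0, so local arrival is the same: 02:59 on Aug 12.

02:59 on Aug 12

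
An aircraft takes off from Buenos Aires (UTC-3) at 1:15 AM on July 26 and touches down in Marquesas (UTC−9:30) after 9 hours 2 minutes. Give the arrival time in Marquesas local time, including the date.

Convert departure to UTC: 1:15 AM + 3:00 = 4:15 AM UTC on Jul 26.
Add 9 hours and 2 minutes travel time → 1:17 PM UTC.
Marquesas is UTC−9:30, so local arrival = 1:17 PM − 9:30 = 3:47 AM on Jul 26.

3:47 AM on Jul 26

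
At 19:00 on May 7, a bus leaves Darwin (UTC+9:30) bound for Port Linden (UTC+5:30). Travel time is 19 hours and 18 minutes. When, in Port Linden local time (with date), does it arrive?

10:18 on May 8

Convert departure to UTC: 19:00 − 9:30 = 09:30 UTC on May 7.
Add 19 hours 18 minutes travel time → 04:48 UTC (May 8).
Port Linden is UTC+5:30, so local arrival = 04:48 + 5:30 = 10:18 on May 8.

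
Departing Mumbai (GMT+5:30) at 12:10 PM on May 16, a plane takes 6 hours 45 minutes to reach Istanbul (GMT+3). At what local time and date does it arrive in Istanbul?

Convert departure to UTC: 12:10 PM − 5:30 = 6:40 AM UTC on May 16.
Add 6 hours and 45 minutes travel time → 1:25 PM UTC.
Istanbul is UTC+3:00, so local arrival = 1:25 PM + 3:00 = 4:25 PM on May 16.

4:25 PM on May 16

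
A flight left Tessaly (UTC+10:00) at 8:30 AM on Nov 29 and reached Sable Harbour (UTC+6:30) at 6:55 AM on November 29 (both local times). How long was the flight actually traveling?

Departure in UTC: 8:30 AM − 10:00 = 10:30 PM on Nov 28.
Arrival in UTC: 6:55 AM − 6:30 = 12:25 AM on Nov 29.
Elapsed = 12:25 AM − 10:30 PM (+1 day) = 1 hour 55 minutes.

1 hour 55 minutes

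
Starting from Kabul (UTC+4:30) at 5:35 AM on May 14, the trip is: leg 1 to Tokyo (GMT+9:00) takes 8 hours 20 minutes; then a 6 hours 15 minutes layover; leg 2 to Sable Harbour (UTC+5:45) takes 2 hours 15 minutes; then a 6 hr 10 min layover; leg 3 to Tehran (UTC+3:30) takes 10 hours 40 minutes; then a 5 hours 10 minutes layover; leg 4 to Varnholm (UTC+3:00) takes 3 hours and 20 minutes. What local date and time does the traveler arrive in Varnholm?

Convert departure to UTC: 5:35 AM − 4:30 = 1:05 AM UTC on May 14.
Add 8 hours and 20 minutes leg 1 → 9:25 AM UTC.
Add 6 hours 15 minutes layover in Tokyo → 3:40 PM UTC.
Add 2 hours 15 minutes leg 2 → 5:55 PM UTC.
Add 6 hours and 10 minutes layover in Sable Harbour → 12:05 AM UTC (May 15).
Add 10 hours 40 minutes leg 3 → 10:45 AM UTC.
Add 5 hours and 10 minutes layover in Tehran → 3:55 PM UTC.
Add 3 hours 20 minutes leg 4 → 7:15 PM UTC.
Varnholm is UTC+3:00, so local arrival = 7:15 PM + 3:00 = 10:15 PM on May 15.

10:15 PM on May 15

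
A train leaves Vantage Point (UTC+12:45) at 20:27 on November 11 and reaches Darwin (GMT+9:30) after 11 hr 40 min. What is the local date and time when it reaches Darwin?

04:52 on November 12

Convert departure to UTC: 20:27 − 12:45 = 07:42 UTC on Nov 11.
Add 11 hours 40 minutes travel time → 19:22 UTC.
Darwin is UTC+9:30, so local arrival = 19:22 + 9:30 = 04:52 on Nov 12.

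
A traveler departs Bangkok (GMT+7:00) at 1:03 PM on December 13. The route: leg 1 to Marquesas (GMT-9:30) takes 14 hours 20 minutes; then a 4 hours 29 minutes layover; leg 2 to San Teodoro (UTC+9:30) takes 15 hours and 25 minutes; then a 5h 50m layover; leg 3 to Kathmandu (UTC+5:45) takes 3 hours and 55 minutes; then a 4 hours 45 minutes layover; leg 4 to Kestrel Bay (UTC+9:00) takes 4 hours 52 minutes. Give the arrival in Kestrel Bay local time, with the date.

8:39 PM on December 15

Convert departure to UTC: 1:03 PM − 7:00 = 6:03 AM UTC on Dec 13.
Add 14 hours 20 minutes leg 1 → 8:23 PM UTC.
Add 4 hours 29 minutes layover in Marquesas → 12:52 AM UTC (Dec 14).
Add 15 hours 25 minutes leg 2 → 4:17 PM UTC.
Add 5 hours 50 minutes layover in San Teodoro → 10:07 PM UTC.
Add 3 hours and 55 minutes leg 3 → 2:02 AM UTC (Dec 15).
Add 4 hours 45 minutes layover in Kathmandu → 6:47 AM UTC.
Add 4 hours 52 minutes leg 4 → 11:39 AM UTC.
Kestrel Bay is UTC+9:00, so local arrival = 11:39 AM + 9:00 = 8:39 PM on Dec 15.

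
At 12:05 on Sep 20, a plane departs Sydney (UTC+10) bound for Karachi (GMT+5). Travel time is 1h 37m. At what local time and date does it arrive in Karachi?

08:42 on Sep 20

Convert departure to UTC: 12:05 − 10:00 = 02:05 UTC on Sep 20.
Add 1 hour 37 minutes travel time → 03:42 UTC.
Karachi is UTC+5:00, so local arrival = 03:42 + 5:00 = 08:42 on Sep 20.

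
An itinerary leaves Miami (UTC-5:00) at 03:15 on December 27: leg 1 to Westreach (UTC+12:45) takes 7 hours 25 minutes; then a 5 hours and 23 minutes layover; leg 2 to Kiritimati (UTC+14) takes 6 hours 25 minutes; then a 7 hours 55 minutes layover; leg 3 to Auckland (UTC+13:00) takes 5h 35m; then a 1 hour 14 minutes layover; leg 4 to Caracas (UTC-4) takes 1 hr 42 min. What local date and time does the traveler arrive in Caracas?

15:54 on December 28

Convert departure to UTC: 03:15 + 5:00 = 08:15 UTC on Dec 27.
Add 7 hours 25 minutes leg 1 → 15:40 UTC.
Add 5 hours 23 minutes layover in Westreach → 21:03 UTC.
Add 6 hours and 25 minutes leg 2 → 03:28 UTC (Dec 28).
Add 7 hours 55 minutes layover in Kiritimati → 11:23 UTC.
Add 5 hours and 35 minutes leg 3 → 16:58 UTC.
Add 1 hour and 14 minutes layover in Auckland → 18:12 UTC.
Add 1 hour and 42 minutes leg 4 → 19:54 UTC.
Caracas is UTC−4:00, so local arrival = 19:54 − 4:00 = 15:54 on Dec 28.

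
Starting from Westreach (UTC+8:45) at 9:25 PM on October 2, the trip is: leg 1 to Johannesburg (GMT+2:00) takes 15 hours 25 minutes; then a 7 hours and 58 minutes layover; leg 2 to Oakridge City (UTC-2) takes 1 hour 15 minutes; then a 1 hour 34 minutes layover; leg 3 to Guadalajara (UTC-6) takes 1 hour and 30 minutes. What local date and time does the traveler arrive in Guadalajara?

Convert departure to UTC: 9:25 PM − 8:45 = 12:40 PM UTC on Oct 2.
Add 15 hours 25 minutes leg 1 → 4:05 AM UTC (Oct 3).
Add 7 hours 58 minutes layover in Johannesburg → 12:03 PM UTC.
Add 1 hour and 15 minutes leg 2 → 1:18 PM UTC.
Add 1 hour and 34 minutes layover in Oakridge City → 2:52 PM UTC.
Add 1 hour 30 minutes leg 3 → 4:22 PM UTC.
Guadalajara is UTC−6:00, so local arrival = 4:22 PM − 6:00 = 10:22 AM on Oct 3.

10:22 AM on Oct 3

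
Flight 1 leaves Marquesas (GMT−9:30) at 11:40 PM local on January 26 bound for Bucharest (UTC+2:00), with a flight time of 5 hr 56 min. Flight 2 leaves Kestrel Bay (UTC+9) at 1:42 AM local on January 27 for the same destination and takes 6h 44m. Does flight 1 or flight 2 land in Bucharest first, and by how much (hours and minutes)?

Flight 1 in UTC: 11:40 PM + 9:30 = 9:10 AM on Jan 27.
+5 hours and 56 minutes → arrive 3:06 PM UTC on Jan 27.
Flight 2 in UTC: 1:42 AM − 9:00 = 4:42 PM on Jan 26.
+6 hours 44 minutes → arrive 11:26 PM UTC on Jan 26.
Flight 2 lands earlier by 15 hours 40 minutes.

the second, by 15 hours 40 minutes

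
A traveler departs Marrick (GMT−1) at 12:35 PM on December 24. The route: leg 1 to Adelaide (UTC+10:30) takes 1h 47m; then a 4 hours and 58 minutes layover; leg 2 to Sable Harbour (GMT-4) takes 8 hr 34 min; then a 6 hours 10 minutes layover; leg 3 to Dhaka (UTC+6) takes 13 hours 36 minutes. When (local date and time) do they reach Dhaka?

6:40 AM on December 26

Convert departure to UTC: 12:35 PM + 1:00 = 1:35 PM UTC on Dec 24.
Add 1 hour and 47 minutes leg 1 → 3:22 PM UTC.
Add 4 hours 58 minutes layover in Adelaide → 8:20 PM UTC.
Add 8 hours 34 minutes leg 2 → 4:54 AM UTC (Dec 25).
Add 6 hours 10 minutes layover in Sable Harbour → 11:04 AM UTC.
Add 13 hours and 36 minutes leg 3 → 12:40 AM UTC (Dec 26).
Dhaka is UTC+6:00, so local arrival = 12:40 AM + 6:00 = 6:40 AM on Dec 26.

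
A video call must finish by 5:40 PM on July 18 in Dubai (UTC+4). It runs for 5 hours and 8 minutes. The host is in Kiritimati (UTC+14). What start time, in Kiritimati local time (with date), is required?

10:32 PM on Jul 18

Target end time in UTC: 5:40 PM − 4:00 = 1:40 PM on Jul 18.
Subtract 5 hours 8 minutes → start 8:32 AM UTC on Jul 18.
Kiritimati is UTC+14:00: 8:32 AM + 14:00 = 10:32 PM on Jul 18.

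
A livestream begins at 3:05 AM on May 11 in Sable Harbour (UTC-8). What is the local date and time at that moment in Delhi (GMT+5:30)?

4:35 PM on May 11

In UTC: 3:05 AM + 8:00 = 11:05 AM on May 11.
Delhi is UTC+5:30: 11:05 AM + 5:30 = 4:35 PM on May 11.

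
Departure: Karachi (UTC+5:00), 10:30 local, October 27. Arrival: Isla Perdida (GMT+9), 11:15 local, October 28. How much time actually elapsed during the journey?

Departure in UTC: 10:30 − 5:00 = 05:30 on Oct 27.
Arrival in UTC: 11:15 − 9:00 = 02:15 on Oct 28.
Elapsed = 02:15 − 05:30 (+1 day) = 20 hours 45 minutes.

20 hours 45 minutes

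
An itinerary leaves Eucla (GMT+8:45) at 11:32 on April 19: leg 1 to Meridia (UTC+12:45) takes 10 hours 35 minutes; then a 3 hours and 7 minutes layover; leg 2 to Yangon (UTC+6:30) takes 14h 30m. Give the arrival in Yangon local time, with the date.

13:29 on Apr 20

Convert departure to UTC: 11:32 − 8:45 = 02:47 UTC on Apr 19.
Add 10 hours and 35 minutes leg 1 → 13:22 UTC.
Add 3 hours 7 minutes layover in Meridia → 16:29 UTC.
Add 14 hours 30 minutes leg 2 → 06:59 UTC (Apr 20).
Yangon is UTC+6:30, so local arrival = 06:59 + 6:30 = 13:29 on Apr 20.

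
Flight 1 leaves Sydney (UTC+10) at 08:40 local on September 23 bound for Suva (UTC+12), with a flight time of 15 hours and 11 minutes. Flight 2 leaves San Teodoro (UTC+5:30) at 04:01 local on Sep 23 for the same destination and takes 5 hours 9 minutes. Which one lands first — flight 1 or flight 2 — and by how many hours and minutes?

Flight 1 in UTC: 08:40 − 10:00 = 22:40 on Sep 22.
+15 hours and 11 minutes → arrive 13:51 UTC on Sep 23.
Flight 2 in UTC: 04:01 − 5:30 = 22:31 on Sep 22.
+5 hours 9 minutes → arrive 03:40 UTC on Sep 23.
Flight 2 lands earlier by 10 hours 11 minutes.

the second, by 10 hours 11 minutes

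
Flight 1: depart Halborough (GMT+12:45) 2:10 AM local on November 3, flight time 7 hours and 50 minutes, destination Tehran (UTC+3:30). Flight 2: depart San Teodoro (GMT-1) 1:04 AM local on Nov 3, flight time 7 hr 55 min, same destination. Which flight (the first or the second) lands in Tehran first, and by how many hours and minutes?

the first, by 12 hours 44 minutes

Flight 1 in UTC: 2:10 AM − 12:45 = 1:25 PM on Nov 2.
+7 hours 50 minutes → arrive 9:15 PM UTC on Nov 2.
Flight 2 in UTC: 1:04 AM + 1:00 = 2:04 AM on Nov 3.
+7 hours 55 minutes → arrive 9:59 AM UTC on Nov 3.
Flight 1 lands earlier by 12 hours 44 minutes.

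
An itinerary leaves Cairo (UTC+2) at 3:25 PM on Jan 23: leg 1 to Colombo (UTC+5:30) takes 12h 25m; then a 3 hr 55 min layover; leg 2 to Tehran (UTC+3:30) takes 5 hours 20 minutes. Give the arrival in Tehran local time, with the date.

Convert departure to UTC: 3:25 PM − 2:00 = 1:25 PM UTC on Jan 23.
Add 12 hours 25 minutes leg 1 → 1:50 AM UTC (Jan 24).
Add 3 hours 55 minutes layover in Colombo → 5:45 AM UTC.
Add 5 hours and 20 minutes leg 2 → 11:05 AM UTC.
Tehran is UTC+3:30, so local arrival = 11:05 AM + 3:30 = 2:35 PM on Jan 24.

2:35 PM on January 24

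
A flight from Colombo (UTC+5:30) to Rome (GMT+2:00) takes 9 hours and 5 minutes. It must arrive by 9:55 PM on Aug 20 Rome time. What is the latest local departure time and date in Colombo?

4:20 PM on August 20

Target arrival in UTC: 9:55 PM − 2:00 = 7:55 PM on Aug 20.
Subtract 9 hours and 5 minutes → departure 10:50 AM UTC on Aug 20.
Colombo is UTC+5:30: 10:50 AM + 5:30 = 4:20 PM on Aug 20.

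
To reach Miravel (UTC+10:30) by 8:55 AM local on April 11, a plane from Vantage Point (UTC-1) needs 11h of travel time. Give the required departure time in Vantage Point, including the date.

Target arrival in UTC: 8:55 AM − 10:30 = 10:25 PM on Apr 10.
Subtract 11 hours → departure 11:25 AM UTC on Apr 10.
Vantage Point is UTC−1:00: 11:25 AM − 1:00 = 10:25 AM on Apr 10.

10:25 AM on Apr 10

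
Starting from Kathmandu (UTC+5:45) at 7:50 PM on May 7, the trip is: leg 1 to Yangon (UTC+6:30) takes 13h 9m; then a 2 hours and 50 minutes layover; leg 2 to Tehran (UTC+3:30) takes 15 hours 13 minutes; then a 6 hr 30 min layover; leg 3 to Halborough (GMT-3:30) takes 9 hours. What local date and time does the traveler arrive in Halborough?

Convert departure to UTC: 7:50 PM − 5:45 = 2:05 PM UTC on May 7.
Add 13 hours 9 minutes leg 1 → 3:14 AM UTC (May 8).
Add 2 hours 50 minutes layover in Yangon → 6:04 AM UTC.
Add 15 hours 13 minutes leg 2 → 9:17 PM UTC.
Add 6 hours 30 minutes layover in Tehran → 3:47 AM UTC (May 9).
Add 9 hours leg 3 → 12:47 PM UTC.
Halborough is UTC−3:30, so local arrival = 12:47 PM − 3:30 = 9:17 AM on May 9.

9:17 AM on May 9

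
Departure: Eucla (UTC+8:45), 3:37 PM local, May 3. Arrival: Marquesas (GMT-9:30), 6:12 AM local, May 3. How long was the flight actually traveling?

8 hours 50 minutes

Departure in UTC: 3:37 PM − 8:45 = 6:52 AM on May 3.
Arrival in UTC: 6:12 AM + 9:30 = 3:42 PM on May 3.
Elapsed = 3:42 PM − 6:52 AM = 8 hours 50 minutes.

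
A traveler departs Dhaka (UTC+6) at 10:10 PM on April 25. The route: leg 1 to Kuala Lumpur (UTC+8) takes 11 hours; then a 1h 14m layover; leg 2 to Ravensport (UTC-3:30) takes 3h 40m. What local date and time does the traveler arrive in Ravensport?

Convert departure to UTC: 10:10 PM − 6:00 = 4:10 PM UTC on Apr 25.
Add 11 hours leg 1 → 3:10 AM UTC (Apr 26).
Add 1 hour 14 minutes layover in Kuala Lumpur → 4:24 AM UTC.
Add 3 hours and 40 minutes leg 2 → 8:04 AM UTC.
Ravensport is UTC−3:30, so local arrival = 8:04 AM − 3:30 = 4:34 AM on Apr 26.

4:34 AM on April 26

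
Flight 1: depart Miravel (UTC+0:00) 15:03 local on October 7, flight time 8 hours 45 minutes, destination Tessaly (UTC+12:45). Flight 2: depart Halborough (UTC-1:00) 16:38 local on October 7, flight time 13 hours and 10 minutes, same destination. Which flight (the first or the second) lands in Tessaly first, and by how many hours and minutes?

Flight 1 departs at 15:03 UTC (Oct 7).
+8 hours and 45 minutes → arrive 23:48 UTC on Oct 7.
Flight 2 in UTC: 16:38 + 1:00 = 17:38 on Oct 7.
+13 hours 10 minutes → arrive 06:48 UTC on Oct 8.
Flight 1 lands earlier by 7 hours.

the first, by 7 hours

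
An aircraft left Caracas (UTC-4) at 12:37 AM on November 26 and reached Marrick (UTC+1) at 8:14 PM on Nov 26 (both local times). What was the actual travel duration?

Departure in UTC: 12:37 AM + 4:00 = 4:37 AM on Nov 26.
Arrival in UTC: 8:14 PM − 1:00 = 7:14 PM on Nov 26.
Elapsed = 7:14 PM − 4:37 AM = 14 hours 37 minutes.

14 hours 37 minutes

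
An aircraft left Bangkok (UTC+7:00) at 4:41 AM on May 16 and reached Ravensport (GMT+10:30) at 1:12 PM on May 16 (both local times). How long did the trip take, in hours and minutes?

5 hours 1 minute

Departure in UTC: 4:41 AM − 7:00 = 9:41 PM on May 15.
Arrival in UTC: 1:12 PM − 10:30 = 2:42 AM on May 16.
Elapsed = 2:42 AM − 9:41 PM (+1 day) = 5 hours 1 minute.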